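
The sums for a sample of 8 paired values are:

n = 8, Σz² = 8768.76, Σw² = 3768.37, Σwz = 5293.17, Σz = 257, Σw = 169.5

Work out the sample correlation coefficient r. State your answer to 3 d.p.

r = (nΣwz − ΣwΣz) / √[(nΣw² − (Σw)²)(nΣz² − (Σz)²)]
Numerator: 8×5293.17 − 169.5×257 = -1216.14
Denominator: √[(30146.96 − 28730.25)(70150.08 − 66049)] = √[1416.71 × 4101.08] = 2410.4027
r = -1216.14 / 2410.4027 ≈ -0.505

-0.505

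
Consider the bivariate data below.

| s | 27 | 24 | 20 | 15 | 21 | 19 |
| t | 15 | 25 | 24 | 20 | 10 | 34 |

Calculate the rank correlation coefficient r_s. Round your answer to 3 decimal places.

Rank s: 6, 5, 3, 1, 4, 2
Rank t: 2, 5, 4, 3, 1, 6
d = rank(s) − rank(t): 4, 0, -1, -2, 3, -4; Σd² = 46
ρ = 1 − 6Σd² / [n(n²−1)] = 1 − 6×46 / (6×35) = 1 − 276/210 ≈ -0.314

-0.314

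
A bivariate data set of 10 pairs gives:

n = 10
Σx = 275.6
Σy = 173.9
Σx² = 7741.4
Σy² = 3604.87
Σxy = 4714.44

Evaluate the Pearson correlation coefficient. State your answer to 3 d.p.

-0.269

r = (nΣxy − ΣxΣy) / √[(nΣx² − (Σx)²)(nΣy² − (Σy)²)]
Numerator: 10×4714.44 − 275.6×173.9 = -782.44
Denominator: √[(77414 − 75955.36)(36048.7 − 30241.21)] = √[1458.64 × 5807.49] = 2910.5046
r = -782.44 / 2910.5046 ≈ -0.269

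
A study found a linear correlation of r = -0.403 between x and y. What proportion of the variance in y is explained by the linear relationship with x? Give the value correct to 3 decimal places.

r² = (-0.403)² = 0.162

0.162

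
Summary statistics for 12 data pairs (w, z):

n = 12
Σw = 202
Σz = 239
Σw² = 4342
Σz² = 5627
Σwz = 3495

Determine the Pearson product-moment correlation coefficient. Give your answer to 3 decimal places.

r = (nΣwz − ΣwΣz) / √[(nΣw² − (Σw)²)(nΣz² − (Σz)²)]
Numerator: 12×3495 − 202×239 = -6338
Denominator: √[(52104 − 40804)(67524 − 57121)] = √[11300 × 10403] = 10842.2276
r = -6338 / 10842.2276 ≈ -0.585

-0.585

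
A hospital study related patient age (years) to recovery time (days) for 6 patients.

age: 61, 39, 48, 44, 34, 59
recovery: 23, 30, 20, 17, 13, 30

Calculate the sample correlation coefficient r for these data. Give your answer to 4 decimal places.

n = 6, Σx = 285, Σy = 133, Σx² = 14119, Σy² = 3187, Σxy = 6493
nΣxy − ΣxΣy = 38958 − 37905 = 1053
nΣx² − (Σx)² = 84714 − 81225 = 3489; nΣy² − (Σy)² = 19122 − 17689 = 1433
r = 1053 / √(3489 × 1433) = 1053 / 2236.0092 ≈ 0.4709

0.4709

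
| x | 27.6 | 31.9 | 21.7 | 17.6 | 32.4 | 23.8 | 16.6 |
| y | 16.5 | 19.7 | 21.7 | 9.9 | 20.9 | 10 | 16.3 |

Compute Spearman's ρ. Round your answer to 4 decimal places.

Rank x: 5, 6, 3, 2, 7, 4, 1
Rank y: 4, 5, 7, 1, 6, 2, 3
d = rank(x) − rank(y): 1, 1, -4, 1, 1, 2, -2; Σd² = 28
ρ = 1 − 6Σd² / [n(n²−1)] = 1 − 6×28 / (7×48) = 1 − 168/336 ≈ 0.5000

0.5000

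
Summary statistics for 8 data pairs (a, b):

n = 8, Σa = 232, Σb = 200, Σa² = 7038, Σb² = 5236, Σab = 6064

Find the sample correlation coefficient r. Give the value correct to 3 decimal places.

r = (nΣab − ΣaΣb) / √[(nΣa² − (Σa)²)(nΣb² − (Σb)²)]
Numerator: 8×6064 − 232×200 = 2112
Denominator: √[(56304 − 53824)(41888 − 40000)] = √[2480 × 1888] = 2163.8484
r = 2112 / 2163.8484 ≈ 0.976

0.976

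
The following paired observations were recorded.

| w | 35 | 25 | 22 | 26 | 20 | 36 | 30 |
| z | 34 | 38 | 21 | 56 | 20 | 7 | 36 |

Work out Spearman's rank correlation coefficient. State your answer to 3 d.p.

Rank w: 6, 3, 2, 4, 1, 7, 5
Rank z: 4, 6, 3, 7, 2, 1, 5
d = rank(w) − rank(z): 2, -3, -1, -3, -1, 6, 0; Σd² = 60
ρ = 1 − 6Σd² / [n(n²−1)] = 1 − 6×60 / (7×48) = 1 − 360/336 ≈ -0.071

-0.071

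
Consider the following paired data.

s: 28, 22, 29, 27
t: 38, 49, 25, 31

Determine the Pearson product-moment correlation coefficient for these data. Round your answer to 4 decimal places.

n = 4, Σs = 106, Σt = 143, Σs² = 2838, Σt² = 5431, Σst = 3704
nΣst − ΣsΣt = 14816 − 15158 = -342
nΣs² − (Σs)² = 11352 − 11236 = 116; nΣt² − (Σt)² = 21724 − 20449 = 1275
r = -342 / √(116 × 1275) = -342 / 384.5777 ≈ -0.8893

-0.8893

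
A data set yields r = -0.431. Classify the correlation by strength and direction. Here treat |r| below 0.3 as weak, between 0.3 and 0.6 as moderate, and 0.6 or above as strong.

moderate negative

r = -0.431 < 0 so the relationship is negative.
|r| = 0.431, which falls in the moderate range.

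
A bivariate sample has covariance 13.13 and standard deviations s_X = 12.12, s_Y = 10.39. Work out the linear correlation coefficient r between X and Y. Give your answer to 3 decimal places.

r = Cov(X,Y) / (s_X · s_Y) = 13.13 / (12.12 × 10.39)
  = 13.13 / 125.9268 ≈ 0.104

0.104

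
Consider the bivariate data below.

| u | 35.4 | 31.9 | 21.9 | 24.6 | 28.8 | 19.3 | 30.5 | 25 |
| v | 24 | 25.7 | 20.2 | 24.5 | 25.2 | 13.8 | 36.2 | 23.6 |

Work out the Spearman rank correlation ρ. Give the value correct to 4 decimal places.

Rank u: 8, 7, 2, 3, 5, 1, 6, 4
Rank v: 4, 7, 2, 5, 6, 1, 8, 3
d = rank(u) − rank(v): 4, 0, 0, -2, -1, 0, -2, 1; Σd² = 26
ρ = 1 − 6Σd² / [n(n²−1)] = 1 − 6×26 / (8×63) = 1 − 156/504 ≈ 0.6905

0.6905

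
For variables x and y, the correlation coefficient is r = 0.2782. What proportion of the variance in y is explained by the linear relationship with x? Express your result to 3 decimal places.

r² = (0.2782)² = 0.077

0.077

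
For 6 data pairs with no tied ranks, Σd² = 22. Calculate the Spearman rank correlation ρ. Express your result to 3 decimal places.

0.371

ρ = 1 − 6Σd² / [n(n²−1)] = 1 − 6×22 / (6×35)
  = 1 − 132/210 = 1 − 0.6286 ≈ 0.371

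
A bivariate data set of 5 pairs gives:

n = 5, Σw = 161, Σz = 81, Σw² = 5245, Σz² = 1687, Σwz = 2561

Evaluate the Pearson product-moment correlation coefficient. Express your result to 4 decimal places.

-0.3127

r = (nΣwz − ΣwΣz) / √[(nΣw² − (Σw)²)(nΣz² − (Σz)²)]
Numerator: 5×2561 − 161×81 = -236
Denominator: √[(26225 − 25921)(8435 − 6561)] = √[304 × 1874] = 754.7821
r = -236 / 754.7821 ≈ -0.3127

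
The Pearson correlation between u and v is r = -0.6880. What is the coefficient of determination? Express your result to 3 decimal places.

r² = (-0.6880)² = 0.473

0.473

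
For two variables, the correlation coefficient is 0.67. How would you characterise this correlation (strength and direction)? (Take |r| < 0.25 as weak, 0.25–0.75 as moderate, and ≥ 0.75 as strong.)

r = 0.67 > 0 so the relationship is positive.
|r| = 0.67, which falls in the moderate range.

moderate positive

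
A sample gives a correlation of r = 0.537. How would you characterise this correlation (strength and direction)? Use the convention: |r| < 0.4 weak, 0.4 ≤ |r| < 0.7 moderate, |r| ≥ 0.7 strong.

moderate positive

r = 0.537 > 0 so the relationship is positive.
|r| = 0.537, which falls in the moderate range.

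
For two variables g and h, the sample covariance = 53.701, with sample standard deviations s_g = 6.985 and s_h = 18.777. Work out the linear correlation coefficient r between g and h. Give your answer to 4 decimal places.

0.4094

r = Cov(g,h) / (s_g · s_h) = 53.701 / (6.985 × 18.777)
  = 53.701 / 131.1573 ≈ 0.4094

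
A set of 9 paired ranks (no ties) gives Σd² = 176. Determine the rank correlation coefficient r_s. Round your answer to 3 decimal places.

-0.467

ρ = 1 − 6Σd² / [n(n²−1)] = 1 − 6×176 / (9×80)
  = 1 − 1056/720 = 1 − 1.4667 ≈ -0.467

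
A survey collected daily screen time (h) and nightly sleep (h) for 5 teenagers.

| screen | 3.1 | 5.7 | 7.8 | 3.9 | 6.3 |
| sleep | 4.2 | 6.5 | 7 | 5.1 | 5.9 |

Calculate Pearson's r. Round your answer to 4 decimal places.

n = 5, Σx = 26.8, Σy = 28.7, Σx² = 157.84, Σy² = 169.71, Σxy = 161.73
nΣxy − ΣxΣy = 808.65 − 769.16 = 39.49
nΣx² − (Σx)² = 789.2 − 718.24 = 70.96; nΣy² − (Σy)² = 848.55 − 823.69 = 24.86
r = 39.49 / √(70.96 × 24.86) = 39.49 / 42.0008 ≈ 0.9402

0.9402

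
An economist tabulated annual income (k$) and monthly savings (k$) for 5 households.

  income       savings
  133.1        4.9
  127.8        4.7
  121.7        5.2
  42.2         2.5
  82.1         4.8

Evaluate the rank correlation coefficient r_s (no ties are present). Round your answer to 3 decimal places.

0.500

Rank income: 5, 4, 3, 1, 2
Rank savings: 4, 2, 5, 1, 3
d = rank(income) − rank(savings): 1, 2, -2, 0, -1; Σd² = 10
ρ = 1 − 6Σd² / [n(n²−1)] = 1 − 6×10 / (5×24) = 1 − 60/120 ≈ 0.500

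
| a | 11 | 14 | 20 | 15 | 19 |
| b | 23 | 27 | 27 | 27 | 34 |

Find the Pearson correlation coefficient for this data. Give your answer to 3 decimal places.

0.707

n = 5, Σa = 79, Σb = 138, Σa² = 1303, Σb² = 3872, Σab = 2222
nΣab − ΣaΣb = 11110 − 10902 = 208
nΣa² − (Σa)² = 6515 − 6241 = 274; nΣb² − (Σb)² = 19360 − 19044 = 316
r = 208 / √(274 × 316) = 208 / 294.2516 ≈ 0.707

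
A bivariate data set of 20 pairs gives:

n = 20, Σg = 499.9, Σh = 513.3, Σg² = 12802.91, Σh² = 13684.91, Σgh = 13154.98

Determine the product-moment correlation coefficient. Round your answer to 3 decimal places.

0.819

r = (nΣgh − ΣgΣh) / √[(nΣg² − (Σg)²)(nΣh² − (Σh)²)]
Numerator: 20×13154.98 − 499.9×513.3 = 6500.93
Denominator: √[(256058.2 − 249900.01)(273698.2 − 263476.89)] = √[6158.19 × 10221.31] = 7933.7739
r = 6500.93 / 7933.7739 ≈ 0.819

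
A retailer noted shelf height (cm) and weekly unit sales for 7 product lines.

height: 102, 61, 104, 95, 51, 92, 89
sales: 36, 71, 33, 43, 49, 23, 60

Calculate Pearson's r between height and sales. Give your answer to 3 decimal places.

n = 7, Σx = 594, Σy = 315, Σx² = 52952, Σy² = 15805, Σxy = 25475
nΣxy − ΣxΣy = 178325 − 187110 = -8785
nΣx² − (Σx)² = 370664 − 352836 = 17828; nΣy² − (Σy)² = 110635 − 99225 = 11410
r = -8785 / √(17828 × 11410) = -8785 / 14262.4500 ≈ -0.616

-0.616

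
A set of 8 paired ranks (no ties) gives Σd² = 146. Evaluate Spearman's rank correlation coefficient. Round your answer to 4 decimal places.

ρ = 1 − 6Σd² / [n(n²−1)] = 1 − 6×146 / (8×63)
  = 1 − 876/504 = 1 − 1.73810 ≈ -0.7381

-0.7381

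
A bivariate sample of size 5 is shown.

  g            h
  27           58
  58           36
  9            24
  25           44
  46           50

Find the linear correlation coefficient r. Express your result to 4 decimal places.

n = 5, Σg = 165, Σh = 212, Σg² = 6915, Σh² = 9672, Σgh = 7270
nΣgh − ΣgΣh = 36350 − 34980 = 1370
nΣg² − (Σg)² = 34575 − 27225 = 7350; nΣh² − (Σh)² = 48360 − 44944 = 3416
r = 1370 / √(7350 × 3416) = 1370 / 5010.7484 ≈ 0.2734

0.2734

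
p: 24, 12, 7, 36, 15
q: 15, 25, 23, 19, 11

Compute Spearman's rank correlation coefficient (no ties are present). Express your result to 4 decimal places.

Rank p: 4, 2, 1, 5, 3
Rank q: 2, 5, 4, 3, 1
d = rank(p) − rank(q): 2, -3, -3, 2, 2; Σd² = 30
ρ = 1 − 6Σd² / [n(n²−1)] = 1 − 6×30 / (5×24) = 1 − 180/120 ≈ -0.5000

-0.5000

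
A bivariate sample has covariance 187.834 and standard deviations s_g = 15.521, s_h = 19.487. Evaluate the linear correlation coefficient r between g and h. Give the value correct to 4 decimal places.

0.6210

r = Cov(g,h) / (s_g · s_h) = 187.834 / (15.521 × 19.487)
  = 187.834 / 302.4577 ≈ 0.6210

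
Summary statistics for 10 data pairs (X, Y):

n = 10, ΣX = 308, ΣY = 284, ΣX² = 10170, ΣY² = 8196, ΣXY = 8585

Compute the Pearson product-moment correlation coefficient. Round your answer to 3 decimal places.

r = (nΣXY − ΣXΣY) / √[(nΣX² − (ΣX)²)(nΣY² − (ΣY)²)]
Numerator: 10×8585 − 308×284 = -1622
Denominator: √[(101700 − 94864)(81960 − 80656)] = √[6836 × 1304] = 2985.6564
r = -1622 / 2985.6564 ≈ -0.543

-0.543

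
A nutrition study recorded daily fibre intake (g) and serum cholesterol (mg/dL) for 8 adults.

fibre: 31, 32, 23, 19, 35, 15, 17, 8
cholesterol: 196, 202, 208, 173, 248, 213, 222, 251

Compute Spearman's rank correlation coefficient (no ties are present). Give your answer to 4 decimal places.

Rank fibre: 6, 7, 5, 4, 8, 2, 3, 1
Rank cholesterol: 2, 3, 4, 1, 7, 5, 6, 8
d = rank(fibre) − rank(cholesterol): 4, 4, 1, 3, 1, -3, -3, -7; Σd² = 110
ρ = 1 − 6Σd² / [n(n²−1)] = 1 − 6×110 / (8×63) = 1 − 660/504 ≈ -0.3095

-0.3095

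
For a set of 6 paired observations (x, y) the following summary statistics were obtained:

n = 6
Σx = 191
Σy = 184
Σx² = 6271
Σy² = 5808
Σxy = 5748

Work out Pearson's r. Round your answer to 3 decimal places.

-0.616

r = (nΣxy − ΣxΣy) / √[(nΣx² − (Σx)²)(nΣy² − (Σy)²)]
Numerator: 6×5748 − 191×184 = -656
Denominator: √[(37626 − 36481)(34848 − 33856)] = √[1145 × 992] = 1065.7579
r = -656 / 1065.7579 ≈ -0.616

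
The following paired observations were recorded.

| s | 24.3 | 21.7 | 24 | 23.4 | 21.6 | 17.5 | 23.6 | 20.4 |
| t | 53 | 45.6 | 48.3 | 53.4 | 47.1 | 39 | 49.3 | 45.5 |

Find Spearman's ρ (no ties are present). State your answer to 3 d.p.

0.810

Rank s: 8, 4, 7, 5, 3, 1, 6, 2
Rank t: 7, 3, 5, 8, 4, 1, 6, 2
d = rank(s) − rank(t): 1, 1, 2, -3, -1, 0, 0, 0; Σd² = 16
ρ = 1 − 6Σd² / [n(n²−1)] = 1 − 6×16 / (8×63) = 1 − 96/504 ≈ 0.810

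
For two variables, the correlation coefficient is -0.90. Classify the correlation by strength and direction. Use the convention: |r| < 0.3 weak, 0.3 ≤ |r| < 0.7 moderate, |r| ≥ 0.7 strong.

strong negative

r = -0.90 < 0 so the relationship is negative.
|r| = 0.90, which falls in the strong range.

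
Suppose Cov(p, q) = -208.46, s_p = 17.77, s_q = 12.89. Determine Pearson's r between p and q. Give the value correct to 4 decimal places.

-0.9101

r = Cov(p,q) / (s_p · s_q) = -208.46 / (17.77 × 12.89)
  = -208.46 / 229.0553 ≈ -0.9101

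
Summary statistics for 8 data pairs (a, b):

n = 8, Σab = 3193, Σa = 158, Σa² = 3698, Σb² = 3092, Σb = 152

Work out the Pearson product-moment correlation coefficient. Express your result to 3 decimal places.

0.556

r = (nΣab − ΣaΣb) / √[(nΣa² − (Σa)²)(nΣb² − (Σb)²)]
Numerator: 8×3193 − 158×152 = 1528
Denominator: √[(29584 − 24964)(24736 − 23104)] = √[4620 × 1632] = 2745.8769
r = 1528 / 2745.8769 ≈ 0.556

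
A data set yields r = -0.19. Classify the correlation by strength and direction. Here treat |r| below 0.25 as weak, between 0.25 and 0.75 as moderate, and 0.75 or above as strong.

r = -0.19 < 0 so the relationship is negative.
|r| = 0.19, which falls in the weak range.

weak negative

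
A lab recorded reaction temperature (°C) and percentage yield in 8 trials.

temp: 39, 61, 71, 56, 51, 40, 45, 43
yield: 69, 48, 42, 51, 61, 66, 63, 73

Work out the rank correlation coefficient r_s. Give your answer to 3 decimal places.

Rank temp: 1, 7, 8, 6, 5, 2, 4, 3
Rank yield: 7, 2, 1, 3, 4, 6, 5, 8
d = rank(temp) − rank(yield): -6, 5, 7, 3, 1, -4, -1, -5; Σd² = 162
ρ = 1 − 6Σd² / [n(n²−1)] = 1 − 6×162 / (8×63) = 1 − 972/504 ≈ -0.929

-0.929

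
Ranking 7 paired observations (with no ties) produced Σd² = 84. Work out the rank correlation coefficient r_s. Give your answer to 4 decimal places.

-0.5000

ρ = 1 − 6Σd² / [n(n²−1)] = 1 − 6×84 / (7×48)
  = 1 − 504/336 = 1 − 1.50000 ≈ -0.5000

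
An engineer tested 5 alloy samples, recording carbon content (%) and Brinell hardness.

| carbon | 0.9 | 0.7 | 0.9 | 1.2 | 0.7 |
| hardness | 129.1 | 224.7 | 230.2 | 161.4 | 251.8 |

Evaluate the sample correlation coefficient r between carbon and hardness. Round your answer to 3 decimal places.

n = 5, Σx = 4.4, Σy = 997.2, Σx² = 4.04, Σy² = 209602.14, Σxy = 850.6
nΣxy − ΣxΣy = 4253 − 4387.68 = -134.68
nΣx² − (Σx)² = 20.2 − 19.36 = 0.84; nΣy² − (Σy)² = 1048010.7 − 994407.84 = 53602.86
r = -134.68 / √(0.84 × 53602.86) = -134.68 / 212.1943 ≈ -0.635

-0.635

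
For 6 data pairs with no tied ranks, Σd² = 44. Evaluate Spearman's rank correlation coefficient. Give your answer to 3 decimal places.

-0.257

ρ = 1 − 6Σd² / [n(n²−1)] = 1 − 6×44 / (6×35)
  = 1 − 264/210 = 1 − 1.2571 ≈ -0.257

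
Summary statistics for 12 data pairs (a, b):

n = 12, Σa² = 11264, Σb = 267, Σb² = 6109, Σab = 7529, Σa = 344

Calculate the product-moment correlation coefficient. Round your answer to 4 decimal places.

-0.2573

r = (nΣab − ΣaΣb) / √[(nΣa² − (Σa)²)(nΣb² − (Σb)²)]
Numerator: 12×7529 − 344×267 = -1500
Denominator: √[(135168 − 118336)(73308 − 71289)] = √[16832 × 2019] = 5829.5633
r = -1500 / 5829.5633 ≈ -0.2573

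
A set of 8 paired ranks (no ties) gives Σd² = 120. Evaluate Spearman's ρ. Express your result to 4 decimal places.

-0.4286

ρ = 1 − 6Σd² / [n(n²−1)] = 1 − 6×120 / (8×63)
  = 1 − 720/504 = 1 − 1.42857 ≈ -0.4286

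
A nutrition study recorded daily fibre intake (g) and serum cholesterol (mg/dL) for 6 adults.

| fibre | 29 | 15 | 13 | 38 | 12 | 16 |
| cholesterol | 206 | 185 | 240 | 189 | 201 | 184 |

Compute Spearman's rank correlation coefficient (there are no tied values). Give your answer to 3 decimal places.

-0.257

Rank fibre: 5, 3, 2, 6, 1, 4
Rank cholesterol: 5, 2, 6, 3, 4, 1
d = rank(fibre) − rank(cholesterol): 0, 1, -4, 3, -3, 3; Σd² = 44
ρ = 1 − 6Σd² / [n(n²−1)] = 1 − 6×44 / (6×35) = 1 − 264/210 ≈ -0.257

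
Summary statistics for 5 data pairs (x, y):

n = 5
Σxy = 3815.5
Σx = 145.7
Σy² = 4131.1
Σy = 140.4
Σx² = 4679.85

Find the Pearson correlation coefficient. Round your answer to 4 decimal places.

r = (nΣxy − ΣxΣy) / √[(nΣx² − (Σx)²)(nΣy² − (Σy)²)]
Numerator: 5×3815.5 − 145.7×140.4 = -1378.78
Denominator: √[(23399.25 − 21228.49)(20655.5 − 19712.16)] = √[2170.76 × 943.34] = 1431.0013
r = -1378.78 / 1431.0013 ≈ -0.9635

-0.9635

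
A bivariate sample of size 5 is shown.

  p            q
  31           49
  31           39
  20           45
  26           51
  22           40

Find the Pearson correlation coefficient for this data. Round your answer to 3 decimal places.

0.093

n = 5, Σp = 130, Σq = 224, Σp² = 3482, Σq² = 10148, Σpq = 5834
nΣpq − ΣpΣq = 29170 − 29120 = 50
nΣp² − (Σp)² = 17410 − 16900 = 510; nΣq² − (Σq)² = 50740 − 50176 = 564
r = 50 / √(510 × 564) = 50 / 536.3208 ≈ 0.093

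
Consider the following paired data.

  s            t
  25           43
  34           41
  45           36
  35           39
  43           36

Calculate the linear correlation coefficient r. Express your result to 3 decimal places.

-0.975

n = 5, Σs = 182, Σt = 195, Σs² = 6880, Σt² = 7643, Σst = 7002
nΣst − ΣsΣt = 35010 − 35490 = -480
nΣs² − (Σs)² = 34400 − 33124 = 1276; nΣt² − (Σt)² = 38215 − 38025 = 190
r = -480 / √(1276 × 190) = -480 / 492.3820 ≈ -0.975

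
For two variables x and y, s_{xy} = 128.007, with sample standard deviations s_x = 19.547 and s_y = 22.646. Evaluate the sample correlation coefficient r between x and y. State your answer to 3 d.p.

r = Cov(x,y) / (s_x · s_y) = 128.007 / (19.547 × 22.646)
  = 128.007 / 442.6614 ≈ 0.289

0.289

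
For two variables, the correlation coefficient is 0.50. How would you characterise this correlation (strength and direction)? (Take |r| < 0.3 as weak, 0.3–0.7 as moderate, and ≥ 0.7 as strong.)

r = 0.50 > 0 so the relationship is positive.
|r| = 0.50, which falls in the moderate range.

moderate positive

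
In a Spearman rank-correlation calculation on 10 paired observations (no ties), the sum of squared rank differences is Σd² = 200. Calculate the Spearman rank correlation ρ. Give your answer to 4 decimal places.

ρ = 1 − 6Σd² / [n(n²−1)] = 1 − 6×200 / (10×99)
  = 1 − 1200/990 = 1 − 1.21212 ≈ -0.2121

-0.2121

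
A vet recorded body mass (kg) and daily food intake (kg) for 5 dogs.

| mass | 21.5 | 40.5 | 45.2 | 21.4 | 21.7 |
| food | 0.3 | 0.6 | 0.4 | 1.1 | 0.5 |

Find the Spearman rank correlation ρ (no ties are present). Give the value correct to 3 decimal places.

-0.300

Rank mass: 2, 4, 5, 1, 3
Rank food: 1, 4, 2, 5, 3
d = rank(mass) − rank(food): 1, 0, 3, -4, 0; Σd² = 26
ρ = 1 − 6Σd² / [n(n²−1)] = 1 − 6×26 / (5×24) = 1 − 156/120 ≈ -0.300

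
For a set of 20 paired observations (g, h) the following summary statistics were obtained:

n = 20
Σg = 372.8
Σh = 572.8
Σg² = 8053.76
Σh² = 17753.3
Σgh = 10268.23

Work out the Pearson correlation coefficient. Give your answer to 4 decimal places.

r = (nΣgh − ΣgΣh) / √[(nΣg² − (Σg)²)(nΣh² − (Σh)²)]
Numerator: 20×10268.23 − 372.8×572.8 = -8175.24
Denominator: √[(161075.2 − 138979.84)(355066 − 328099.84)] = √[22095.36 × 26966.16] = 24409.5681
r = -8175.24 / 24409.5681 ≈ -0.3349

-0.3349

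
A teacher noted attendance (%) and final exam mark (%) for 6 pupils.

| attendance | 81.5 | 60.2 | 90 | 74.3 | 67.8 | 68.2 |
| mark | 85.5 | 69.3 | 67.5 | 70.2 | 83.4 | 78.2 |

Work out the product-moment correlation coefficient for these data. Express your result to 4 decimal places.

n = 6, Σx = 442, Σy = 454.1, Σx² = 33134.86, Σy² = 34667.83, Σxy = 33418.73
nΣxy − ΣxΣy = 200512.38 − 200712.2 = -199.82
nΣx² − (Σx)² = 198809.16 − 195364 = 3445.16; nΣy² − (Σy)² = 208006.98 − 206206.81 = 1800.17
r = -199.82 / √(3445.16 × 1800.17) = -199.82 / 2490.3561 ≈ -0.0802

-0.0802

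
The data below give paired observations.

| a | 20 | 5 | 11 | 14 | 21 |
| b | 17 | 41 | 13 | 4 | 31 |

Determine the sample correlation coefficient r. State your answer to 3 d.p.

n = 5, Σa = 71, Σb = 106, Σa² = 1183, Σb² = 3116, Σab = 1395
nΣab − ΣaΣb = 6975 − 7526 = -551
nΣa² − (Σa)² = 5915 − 5041 = 874; nΣb² − (Σb)² = 15580 − 11236 = 4344
r = -551 / √(874 × 4344) = -551 / 1948.5010 ≈ -0.283

-0.283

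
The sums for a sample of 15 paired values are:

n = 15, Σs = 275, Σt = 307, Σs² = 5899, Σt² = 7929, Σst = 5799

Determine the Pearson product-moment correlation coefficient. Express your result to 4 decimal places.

0.1437

r = (nΣst − ΣsΣt) / √[(nΣs² − (Σs)²)(nΣt² − (Σt)²)]
Numerator: 15×5799 − 275×307 = 2560
Denominator: √[(88485 − 75625)(118935 − 94249)] = √[12860 × 24686] = 17817.4622
r = 2560 / 17817.4622 ≈ 0.1437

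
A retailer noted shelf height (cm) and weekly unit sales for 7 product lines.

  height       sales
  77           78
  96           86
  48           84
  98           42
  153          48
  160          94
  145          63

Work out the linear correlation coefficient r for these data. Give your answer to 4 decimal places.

-0.1990

n = 7, Σx = 777, Σy = 495, Σx² = 97087, Σy² = 37409, Σxy = 53929
nΣxy − ΣxΣy = 377503 − 384615 = -7112
nΣx² − (Σx)² = 679609 − 603729 = 75880; nΣy² − (Σy)² = 261863 − 245025 = 16838
r = -7112 / √(75880 × 16838) = -7112 / 35744.4743 ≈ -0.1990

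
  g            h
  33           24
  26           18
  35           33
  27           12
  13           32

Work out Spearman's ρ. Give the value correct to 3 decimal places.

0.300

Rank g: 4, 2, 5, 3, 1
Rank h: 3, 2, 5, 1, 4
d = rank(g) − rank(h): 1, 0, 0, 2, -3; Σd² = 14
ρ = 1 − 6Σd² / [n(n²−1)] = 1 − 6×14 / (5×24) = 1 − 84/120 ≈ 0.300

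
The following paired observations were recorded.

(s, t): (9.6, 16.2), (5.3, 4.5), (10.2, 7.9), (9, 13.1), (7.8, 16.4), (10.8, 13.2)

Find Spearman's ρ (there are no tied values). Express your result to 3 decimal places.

0.143

Rank s: 4, 1, 5, 3, 2, 6
Rank t: 5, 1, 2, 3, 6, 4
d = rank(s) − rank(t): -1, 0, 3, 0, -4, 2; Σd² = 30
ρ = 1 − 6Σd² / [n(n²−1)] = 1 − 6×30 / (6×35) = 1 − 180/210 ≈ 0.143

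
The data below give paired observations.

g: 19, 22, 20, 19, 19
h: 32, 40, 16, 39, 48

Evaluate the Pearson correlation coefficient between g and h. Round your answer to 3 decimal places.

n = 5, Σg = 99, Σh = 175, Σg² = 1967, Σh² = 6705, Σgh = 3461
nΣgh − ΣgΣh = 17305 − 17325 = -20
nΣg² − (Σg)² = 9835 − 9801 = 34; nΣh² − (Σh)² = 33525 − 30625 = 2900
r = -20 / √(34 × 2900) = -20 / 314.0064 ≈ -0.064

-0.064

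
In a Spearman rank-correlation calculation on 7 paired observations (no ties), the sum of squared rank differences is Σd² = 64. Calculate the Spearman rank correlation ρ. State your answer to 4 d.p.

ρ = 1 − 6Σd² / [n(n²−1)] = 1 − 6×64 / (7×48)
  = 1 − 384/336 = 1 − 1.14286 ≈ -0.1429

-0.1429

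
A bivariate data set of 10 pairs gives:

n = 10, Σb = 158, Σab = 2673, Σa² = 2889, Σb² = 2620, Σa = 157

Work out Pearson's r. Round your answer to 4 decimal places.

0.8404

r = (nΣab − ΣaΣb) / √[(nΣa² − (Σa)²)(nΣb² − (Σb)²)]
Numerator: 10×2673 − 157×158 = 1924
Denominator: √[(28890 − 24649)(26200 − 24964)] = √[4241 × 1236] = 2289.5144
r = 1924 / 2289.5144 ≈ 0.8404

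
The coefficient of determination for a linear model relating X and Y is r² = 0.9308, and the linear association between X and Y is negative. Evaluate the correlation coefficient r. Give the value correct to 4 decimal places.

|r| = √0.9308 = 0.9648
The association is negative, so r = −0.9648.

-0.9648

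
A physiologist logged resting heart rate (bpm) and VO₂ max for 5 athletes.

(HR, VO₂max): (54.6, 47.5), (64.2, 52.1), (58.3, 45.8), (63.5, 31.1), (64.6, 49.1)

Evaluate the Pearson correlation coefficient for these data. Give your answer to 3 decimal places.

-0.107

n = 5, Σx = 305.2, Σy = 225.6, Σx² = 18707.1, Σy² = 10446.32, Σxy = 13755.17
nΣxy − ΣxΣy = 68775.85 − 68853.12 = -77.27
nΣx² − (Σx)² = 93535.5 − 93147.04 = 388.46; nΣy² − (Σy)² = 52231.6 − 50895.36 = 1336.24
r = -77.27 / √(388.46 × 1336.24) = -77.27 / 720.4691 ≈ -0.107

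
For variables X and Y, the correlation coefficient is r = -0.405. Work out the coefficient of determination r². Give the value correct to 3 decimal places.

0.164

r² = (-0.405)² = 0.164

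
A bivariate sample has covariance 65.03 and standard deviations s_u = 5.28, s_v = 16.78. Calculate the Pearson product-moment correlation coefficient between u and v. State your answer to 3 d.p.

r = Cov(u,v) / (s_u · s_v) = 65.03 / (5.28 × 16.78)
  = 65.03 / 88.5984 ≈ 0.734

0.734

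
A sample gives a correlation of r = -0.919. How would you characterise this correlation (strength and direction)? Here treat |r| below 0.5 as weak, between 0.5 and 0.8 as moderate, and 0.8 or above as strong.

strong negative

r = -0.919 < 0 so the relationship is negative.
|r| = 0.919, which falls in the strong range.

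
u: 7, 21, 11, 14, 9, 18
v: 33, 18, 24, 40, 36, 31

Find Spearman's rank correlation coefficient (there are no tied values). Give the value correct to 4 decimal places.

Rank u: 1, 6, 3, 4, 2, 5
Rank v: 4, 1, 2, 6, 5, 3
d = rank(u) − rank(v): -3, 5, 1, -2, -3, 2; Σd² = 52
ρ = 1 − 6Σd² / [n(n²−1)] = 1 − 6×52 / (6×35) = 1 − 312/210 ≈ -0.4857

-0.4857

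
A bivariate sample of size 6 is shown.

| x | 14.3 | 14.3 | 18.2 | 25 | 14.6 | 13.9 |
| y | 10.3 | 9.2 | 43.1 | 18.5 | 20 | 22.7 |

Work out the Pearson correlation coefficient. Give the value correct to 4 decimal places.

0.2388

n = 6, Σx = 100.3, Σy = 123.8, Σx² = 1771.59, Σy² = 3305.88, Σxy = 2133.3
nΣxy − ΣxΣy = 12799.8 − 12417.14 = 382.66
nΣx² − (Σx)² = 10629.54 − 10060.09 = 569.45; nΣy² − (Σy)² = 19835.28 − 15326.44 = 4508.84
r = 382.66 / √(569.45 × 4508.84) = 382.66 / 1602.3604 ≈ 0.2388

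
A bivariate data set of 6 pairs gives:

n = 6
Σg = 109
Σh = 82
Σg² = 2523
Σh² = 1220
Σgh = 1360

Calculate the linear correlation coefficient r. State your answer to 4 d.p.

-0.5584

r = (nΣgh − ΣgΣh) / √[(nΣg² − (Σg)²)(nΣh² − (Σh)²)]
Numerator: 6×1360 − 109×82 = -778
Denominator: √[(15138 − 11881)(7320 − 6724)] = √[3257 × 596] = 1393.2595
r = -778 / 1393.2595 ≈ -0.5584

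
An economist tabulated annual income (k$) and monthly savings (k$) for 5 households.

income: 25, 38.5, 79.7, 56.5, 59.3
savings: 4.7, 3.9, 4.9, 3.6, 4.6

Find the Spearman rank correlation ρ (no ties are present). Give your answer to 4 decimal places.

Rank income: 1, 2, 5, 3, 4
Rank savings: 4, 2, 5, 1, 3
d = rank(income) − rank(savings): -3, 0, 0, 2, 1; Σd² = 14
ρ = 1 − 6Σd² / [n(n²−1)] = 1 − 6×14 / (5×24) = 1 − 84/120 ≈ 0.3000

0.3000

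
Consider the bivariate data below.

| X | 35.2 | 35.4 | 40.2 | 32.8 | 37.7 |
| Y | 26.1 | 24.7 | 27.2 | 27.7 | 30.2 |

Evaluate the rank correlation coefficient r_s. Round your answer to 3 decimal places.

Rank X: 2, 3, 5, 1, 4
Rank Y: 2, 1, 3, 4, 5
d = rank(X) − rank(Y): 0, 2, 2, -3, -1; Σd² = 18
ρ = 1 − 6Σd² / [n(n²−1)] = 1 − 6×18 / (5×24) = 1 − 108/120 ≈ 0.100

0.100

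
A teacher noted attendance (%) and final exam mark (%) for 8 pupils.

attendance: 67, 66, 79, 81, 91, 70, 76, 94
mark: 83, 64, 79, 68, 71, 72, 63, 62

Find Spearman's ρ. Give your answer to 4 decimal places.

Rank attendance: 2, 1, 5, 6, 7, 3, 4, 8
Rank mark: 8, 3, 7, 4, 5, 6, 2, 1
d = rank(attendance) − rank(mark): -6, -2, -2, 2, 2, -3, 2, 7; Σd² = 114
ρ = 1 − 6Σd² / [n(n²−1)] = 1 − 6×114 / (8×63) = 1 − 684/504 ≈ -0.3571

-0.3571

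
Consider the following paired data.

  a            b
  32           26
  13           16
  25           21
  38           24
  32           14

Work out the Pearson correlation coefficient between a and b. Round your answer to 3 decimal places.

0.495

n = 5, Σa = 140, Σb = 101, Σa² = 4286, Σb² = 2145, Σab = 2925
nΣab − ΣaΣb = 14625 − 14140 = 485
nΣa² − (Σa)² = 21430 − 19600 = 1830; nΣb² − (Σb)² = 10725 − 10201 = 524
r = 485 / √(1830 × 524) = 485 / 979.2446 ≈ 0.495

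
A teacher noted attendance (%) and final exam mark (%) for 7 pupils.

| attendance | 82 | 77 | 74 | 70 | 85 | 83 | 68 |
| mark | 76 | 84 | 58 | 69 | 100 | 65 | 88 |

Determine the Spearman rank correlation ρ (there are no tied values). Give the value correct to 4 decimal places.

Rank attendance: 5, 4, 3, 2, 7, 6, 1
Rank mark: 4, 5, 1, 3, 7, 2, 6
d = rank(attendance) − rank(mark): 1, -1, 2, -1, 0, 4, -5; Σd² = 48
ρ = 1 − 6Σd² / [n(n²−1)] = 1 − 6×48 / (7×48) = 1 − 288/336 ≈ 0.1429

0.1429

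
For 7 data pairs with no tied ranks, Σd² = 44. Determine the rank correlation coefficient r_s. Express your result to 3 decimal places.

ρ = 1 − 6Σd² / [n(n²−1)] = 1 − 6×44 / (7×48)
  = 1 − 264/336 = 1 − 0.7857 ≈ 0.214

0.214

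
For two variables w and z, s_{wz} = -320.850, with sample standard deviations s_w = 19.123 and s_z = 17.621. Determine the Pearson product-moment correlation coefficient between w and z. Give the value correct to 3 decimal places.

r = Cov(w,z) / (s_w · s_z) = -320.850 / (19.123 × 17.621)
  = -320.850 / 336.9664 ≈ -0.952

-0.952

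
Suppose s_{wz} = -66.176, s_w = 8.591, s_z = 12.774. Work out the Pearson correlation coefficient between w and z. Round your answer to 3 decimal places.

-0.603

r = Cov(w,z) / (s_w · s_z) = -66.176 / (8.591 × 12.774)
  = -66.176 / 109.7414 ≈ -0.603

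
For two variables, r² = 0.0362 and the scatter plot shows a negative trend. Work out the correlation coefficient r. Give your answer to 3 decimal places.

|r| = √0.0362 = 0.190
The association is negative, so r = −0.190.

-0.190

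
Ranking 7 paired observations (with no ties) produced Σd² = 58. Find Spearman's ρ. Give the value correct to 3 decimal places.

-0.036

ρ = 1 − 6Σd² / [n(n²−1)] = 1 − 6×58 / (7×48)
  = 1 − 348/336 = 1 − 1.0357 ≈ -0.036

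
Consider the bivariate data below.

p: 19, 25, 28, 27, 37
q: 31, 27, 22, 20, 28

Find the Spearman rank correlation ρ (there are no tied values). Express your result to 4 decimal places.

Rank p: 1, 2, 4, 3, 5
Rank q: 5, 3, 2, 1, 4
d = rank(p) − rank(q): -4, -1, 2, 2, 1; Σd² = 26
ρ = 1 − 6Σd² / [n(n²−1)] = 1 − 6×26 / (5×24) = 1 − 156/120 ≈ -0.3000

-0.3000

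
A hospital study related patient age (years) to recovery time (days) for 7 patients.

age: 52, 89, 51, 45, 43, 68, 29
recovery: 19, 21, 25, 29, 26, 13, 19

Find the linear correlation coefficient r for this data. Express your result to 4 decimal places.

n = 7, Σx = 377, Σy = 152, Σx² = 22565, Σy² = 3474, Σxy = 7990
nΣxy − ΣxΣy = 55930 − 57304 = -1374
nΣx² − (Σx)² = 157955 − 142129 = 15826; nΣy² − (Σy)² = 24318 − 23104 = 1214
r = -1374 / √(15826 × 1214) = -1374 / 4383.2367 ≈ -0.3135

-0.3135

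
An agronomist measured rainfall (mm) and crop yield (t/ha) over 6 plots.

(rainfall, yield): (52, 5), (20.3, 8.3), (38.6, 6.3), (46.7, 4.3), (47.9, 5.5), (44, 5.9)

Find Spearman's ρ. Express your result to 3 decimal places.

-0.829

Rank rainfall: 6, 1, 2, 4, 5, 3
Rank yield: 2, 6, 5, 1, 3, 4
d = rank(rainfall) − rank(yield): 4, -5, -3, 3, 2, -1; Σd² = 64
ρ = 1 − 6Σd² / [n(n²−1)] = 1 − 6×64 / (6×35) = 1 − 384/210 ≈ -0.829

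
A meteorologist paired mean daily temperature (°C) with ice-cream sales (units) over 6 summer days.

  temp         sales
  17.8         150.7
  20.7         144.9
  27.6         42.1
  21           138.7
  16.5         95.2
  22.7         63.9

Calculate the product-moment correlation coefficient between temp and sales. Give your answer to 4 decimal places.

-0.6649

n = 6, Σx = 126.3, Σy = 635.5, Σx² = 2735.63, Σy² = 77862.85, Σxy = 12777.88
nΣxy − ΣxΣy = 76667.28 − 80263.65 = -3596.37
nΣx² − (Σx)² = 16413.78 − 15951.69 = 462.09; nΣy² − (Σy)² = 467177.1 − 403860.25 = 63316.85
r = -3596.37 / √(462.09 × 63316.85) = -3596.37 / 5409.0742 ≈ -0.6649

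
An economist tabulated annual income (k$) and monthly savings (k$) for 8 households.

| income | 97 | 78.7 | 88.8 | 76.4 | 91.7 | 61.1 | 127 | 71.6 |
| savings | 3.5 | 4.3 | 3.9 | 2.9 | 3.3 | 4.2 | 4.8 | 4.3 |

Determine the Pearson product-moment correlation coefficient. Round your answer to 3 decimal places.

n = 8, Σx = 692.3, Σy = 31.2, Σx² = 62722.75, Σy² = 124.42, Σxy = 2722.5
nΣxy − ΣxΣy = 21780 − 21599.76 = 180.24
nΣx² − (Σx)² = 501782 − 479279.29 = 22502.71; nΣy² − (Σy)² = 995.36 − 973.44 = 21.92
r = 180.24 / √(22502.71 × 21.92) = 180.24 / 702.3243 ≈ 0.257

0.257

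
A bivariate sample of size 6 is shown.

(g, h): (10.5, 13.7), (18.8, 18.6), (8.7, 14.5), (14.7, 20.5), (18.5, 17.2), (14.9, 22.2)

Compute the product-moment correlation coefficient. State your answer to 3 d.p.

n = 6, Σg = 86.1, Σh = 106.7, Σg² = 1319.73, Σh² = 1952.83, Σgh = 1570.01
nΣgh − ΣgΣh = 9420.06 − 9186.87 = 233.19
nΣg² − (Σg)² = 7918.38 − 7413.21 = 505.17; nΣh² − (Σh)² = 11716.98 − 11384.89 = 332.09
r = 233.19 / √(505.17 × 332.09) = 233.19 / 409.5875 ≈ 0.569

0.569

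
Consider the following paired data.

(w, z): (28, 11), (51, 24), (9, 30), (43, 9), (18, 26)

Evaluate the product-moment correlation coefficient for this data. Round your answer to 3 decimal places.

-0.496

n = 5, Σw = 149, Σz = 100, Σw² = 5639, Σz² = 2354, Σwz = 2657
nΣwz − ΣwΣz = 13285 − 14900 = -1615
nΣw² − (Σw)² = 28195 − 22201 = 5994; nΣz² − (Σz)² = 11770 − 10000 = 1770
r = -1615 / √(5994 × 1770) = -1615 / 3257.2043 ≈ -0.496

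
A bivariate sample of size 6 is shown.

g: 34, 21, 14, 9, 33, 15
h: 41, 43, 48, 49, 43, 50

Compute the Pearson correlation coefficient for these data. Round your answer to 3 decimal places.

-0.890

n = 6, Σg = 126, Σh = 274, Σg² = 3188, Σh² = 12584, Σgh = 5579
nΣgh − ΣgΣh = 33474 − 34524 = -1050
nΣg² − (Σg)² = 19128 − 15876 = 3252; nΣh² − (Σh)² = 75504 − 75076 = 428
r = -1050 / √(3252 × 428) = -1050 / 1179.7695 ≈ -0.890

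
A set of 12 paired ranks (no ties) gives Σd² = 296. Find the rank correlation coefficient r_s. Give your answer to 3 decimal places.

-0.035

ρ = 1 − 6Σd² / [n(n²−1)] = 1 − 6×296 / (12×143)
  = 1 − 1776/1716 = 1 − 1.0350 ≈ -0.035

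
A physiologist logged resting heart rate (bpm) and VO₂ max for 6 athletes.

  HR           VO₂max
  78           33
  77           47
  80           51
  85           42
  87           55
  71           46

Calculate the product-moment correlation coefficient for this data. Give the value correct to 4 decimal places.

0.2959

n = 6, Σx = 478, Σy = 274, Σx² = 38248, Σy² = 12804, Σxy = 21894
nΣxy − ΣxΣy = 131364 − 130972 = 392
nΣx² − (Σx)² = 229488 − 228484 = 1004; nΣy² − (Σy)² = 76824 − 75076 = 1748
r = 392 / √(1004 × 1748) = 392 / 1324.7611 ≈ 0.2959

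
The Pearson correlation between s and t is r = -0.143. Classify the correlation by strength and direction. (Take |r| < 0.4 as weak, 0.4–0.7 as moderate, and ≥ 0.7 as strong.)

r = -0.143 < 0 so the relationship is negative.
|r| = 0.143, which falls in the weak range.

weak negative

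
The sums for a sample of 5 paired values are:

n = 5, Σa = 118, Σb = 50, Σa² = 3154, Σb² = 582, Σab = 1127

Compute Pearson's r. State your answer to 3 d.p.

r = (nΣab − ΣaΣb) / √[(nΣa² − (Σa)²)(nΣb² − (Σb)²)]
Numerator: 5×1127 − 118×50 = -265
Denominator: √[(15770 − 13924)(2910 − 2500)] = √[1846 × 410] = 869.9770
r = -265 / 869.9770 ≈ -0.305

-0.305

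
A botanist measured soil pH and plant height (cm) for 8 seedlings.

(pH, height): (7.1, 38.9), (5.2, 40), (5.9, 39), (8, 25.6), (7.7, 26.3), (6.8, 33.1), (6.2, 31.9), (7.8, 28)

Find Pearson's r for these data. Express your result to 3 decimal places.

-0.818

n = 8, Σx = 54.7, Σy = 262.8, Σx² = 381.07, Σy² = 8878.48, Σxy = 1762.86
nΣxy − ΣxΣy = 14102.88 − 14375.16 = -272.28
nΣx² − (Σx)² = 3048.56 − 2992.09 = 56.47; nΣy² − (Σy)² = 71027.84 − 69063.84 = 1964
r = -272.28 / √(56.47 × 1964) = -272.28 / 333.0271 ≈ -0.818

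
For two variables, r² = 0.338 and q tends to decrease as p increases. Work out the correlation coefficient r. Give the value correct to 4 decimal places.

|r| = √0.338 = 0.5814
The association is negative, so r = −0.5814.

-0.5814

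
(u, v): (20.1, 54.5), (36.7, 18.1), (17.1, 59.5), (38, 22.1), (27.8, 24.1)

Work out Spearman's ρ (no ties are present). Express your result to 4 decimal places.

Rank u: 2, 4, 1, 5, 3
Rank v: 4, 1, 5, 2, 3
d = rank(u) − rank(v): -2, 3, -4, 3, 0; Σd² = 38
ρ = 1 − 6Σd² / [n(n²−1)] = 1 − 6×38 / (5×24) = 1 − 228/120 ≈ -0.9000

-0.9000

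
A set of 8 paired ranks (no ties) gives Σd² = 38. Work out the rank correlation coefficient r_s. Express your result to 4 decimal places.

0.5476

ρ = 1 − 6Σd² / [n(n²−1)] = 1 − 6×38 / (8×63)
  = 1 − 228/504 = 1 − 0.45238 ≈ 0.5476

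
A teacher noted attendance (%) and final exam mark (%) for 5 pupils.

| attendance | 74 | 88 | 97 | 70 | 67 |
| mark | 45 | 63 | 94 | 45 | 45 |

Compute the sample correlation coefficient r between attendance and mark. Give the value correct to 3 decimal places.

0.942

n = 5, Σx = 396, Σy = 292, Σx² = 32018, Σy² = 18880, Σxy = 24157
nΣxy − ΣxΣy = 120785 − 115632 = 5153
nΣx² − (Σx)² = 160090 − 156816 = 3274; nΣy² − (Σy)² = 94400 − 85264 = 9136
r = 5153 / √(3274 × 9136) = 5153 / 5469.1191 ≈ 0.942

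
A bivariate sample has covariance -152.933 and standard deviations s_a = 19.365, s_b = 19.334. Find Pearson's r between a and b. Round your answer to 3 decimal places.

r = Cov(a,b) / (s_a · s_b) = -152.933 / (19.365 × 19.334)
  = -152.933 / 374.4029 ≈ -0.408

-0.408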